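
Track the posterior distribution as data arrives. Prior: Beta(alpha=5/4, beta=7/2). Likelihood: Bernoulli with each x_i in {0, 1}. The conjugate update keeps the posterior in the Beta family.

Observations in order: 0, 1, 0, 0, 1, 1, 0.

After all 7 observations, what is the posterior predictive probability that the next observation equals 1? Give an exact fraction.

17/47

obs 1: x=0 → posterior Beta(5/4, 9/2)
obs 2: x=1 → posterior Beta(9/4, 9/2)
obs 3: x=0 → posterior Beta(9/4, 11/2)
obs 4: x=0 → posterior Beta(9/4, 13/2)
obs 5: x=1 → posterior Beta(13/4, 13/2)
obs 6: x=1 → posterior Beta(17/4, 13/2)
obs 7: x=0 → posterior Beta(17/4, 15/2)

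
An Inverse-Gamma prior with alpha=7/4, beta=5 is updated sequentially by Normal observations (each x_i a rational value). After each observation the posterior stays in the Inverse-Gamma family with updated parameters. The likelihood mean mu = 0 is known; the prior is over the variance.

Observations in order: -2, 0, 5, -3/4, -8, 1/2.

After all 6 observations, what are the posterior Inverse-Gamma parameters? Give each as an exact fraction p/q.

obs 1: x=-2 → posterior Inverse-Gamma(9/4, 7)
obs 2: x=0 → posterior Inverse-Gamma(11/4, 7)
obs 3: x=5 → posterior Inverse-Gamma(13/4, 39/2)
obs 4: x=-3/4 → posterior Inverse-Gamma(15/4, 633/32)
obs 5: x=-8 → posterior Inverse-Gamma(17/4, 1657/32)
obs 6: x=1/2 → posterior Inverse-Gamma(19/4, 1661/32)

alpha=19/4, beta=1661/32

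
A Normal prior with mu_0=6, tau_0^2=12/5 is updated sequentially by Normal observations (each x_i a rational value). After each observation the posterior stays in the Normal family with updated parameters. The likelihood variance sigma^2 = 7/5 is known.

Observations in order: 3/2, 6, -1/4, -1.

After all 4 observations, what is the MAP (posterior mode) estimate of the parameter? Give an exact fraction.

117/55

obs 1: x=3/2 → posterior Normal(60/19, 84/95)
obs 2: x=6 → posterior Normal(132/31, 84/155)
obs 3: x=-1/4 → posterior Normal(3, 84/215)
obs 4: x=-1 → posterior Normal(117/55, 84/275)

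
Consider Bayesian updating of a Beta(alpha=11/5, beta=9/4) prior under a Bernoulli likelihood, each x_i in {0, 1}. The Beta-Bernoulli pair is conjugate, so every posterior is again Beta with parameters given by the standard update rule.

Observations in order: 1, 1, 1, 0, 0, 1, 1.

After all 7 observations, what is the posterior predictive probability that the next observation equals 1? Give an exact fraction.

obs 1: x=1 → posterior Beta(16/5, 9/4)
obs 2: x=1 → posterior Beta(21/5, 9/4)
obs 3: x=1 → posterior Beta(26/5, 9/4)
obs 4: x=0 → posterior Beta(26/5, 13/4)
obs 5: x=0 → posterior Beta(26/5, 17/4)
obs 6: x=1 → posterior Beta(31/5, 17/4)
obs 7: x=1 → posterior Beta(36/5, 17/4)

144/229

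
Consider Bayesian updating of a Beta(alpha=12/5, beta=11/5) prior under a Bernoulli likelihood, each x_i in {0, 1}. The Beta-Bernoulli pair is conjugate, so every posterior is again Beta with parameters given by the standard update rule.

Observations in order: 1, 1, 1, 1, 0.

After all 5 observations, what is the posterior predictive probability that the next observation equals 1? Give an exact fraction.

obs 1: x=1 → posterior Beta(17/5, 11/5)
obs 2: x=1 → posterior Beta(22/5, 11/5)
obs 3: x=1 → posterior Beta(27/5, 11/5)
obs 4: x=1 → posterior Beta(32/5, 11/5)
obs 5: x=0 → posterior Beta(32/5, 16/5)

2/3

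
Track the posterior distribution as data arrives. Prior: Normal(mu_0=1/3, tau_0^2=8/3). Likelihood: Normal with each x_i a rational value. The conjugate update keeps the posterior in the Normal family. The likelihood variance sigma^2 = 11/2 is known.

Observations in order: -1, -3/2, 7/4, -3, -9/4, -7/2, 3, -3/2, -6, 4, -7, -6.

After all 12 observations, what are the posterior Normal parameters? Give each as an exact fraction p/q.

obs 1: x=-1 → posterior Normal(-5/49, 88/49)
obs 2: x=-3/2 → posterior Normal(-29/65, 88/65)
obs 3: x=7/4 → posterior Normal(-1/81, 88/81)
obs 4: x=-3 → posterior Normal(-49/97, 88/97)
obs 5: x=-9/4 → posterior Normal(-85/113, 88/113)
obs 6: x=-7/2 → posterior Normal(-47/43, 88/129)
obs 7: x=3 → posterior Normal(-93/145, 88/145)
obs 8: x=-3/2 → posterior Normal(-117/161, 88/161)
obs 9: x=-6 → posterior Normal(-71/59, 88/177)
obs 10: x=4 → posterior Normal(-149/193, 88/193)
obs 11: x=-7 → posterior Normal(-261/209, 8/19)
obs 12: x=-6 → posterior Normal(-119/75, 88/225)

mu_0=-119/75, tau_0^2=88/225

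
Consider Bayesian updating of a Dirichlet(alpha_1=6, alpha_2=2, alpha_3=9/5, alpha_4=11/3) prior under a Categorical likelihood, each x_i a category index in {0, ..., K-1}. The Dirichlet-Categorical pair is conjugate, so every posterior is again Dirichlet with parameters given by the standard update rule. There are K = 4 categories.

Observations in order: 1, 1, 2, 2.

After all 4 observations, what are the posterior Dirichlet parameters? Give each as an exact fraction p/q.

obs 1: x=1 → posterior Dirichlet(6, 3, 9/5, 11/3)
obs 2: x=1 → posterior Dirichlet(6, 4, 9/5, 11/3)
obs 3: x=2 → posterior Dirichlet(6, 4, 14/5, 11/3)
obs 4: x=2 → posterior Dirichlet(6, 4, 19/5, 11/3)

alpha_1=6, alpha_2=4, alpha_3=19/5, alpha_4=11/3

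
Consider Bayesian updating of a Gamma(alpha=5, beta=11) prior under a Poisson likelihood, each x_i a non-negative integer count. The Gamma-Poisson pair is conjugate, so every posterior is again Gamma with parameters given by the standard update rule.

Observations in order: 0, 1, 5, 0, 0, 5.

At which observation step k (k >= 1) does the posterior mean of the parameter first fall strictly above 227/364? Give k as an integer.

k = 3

obs 1: x=0 → posterior Gamma(5, 12)
obs 2: x=1 → posterior Gamma(6, 13)
obs 3: x=5 → posterior Gamma(11, 14)
obs 4: x=0 → posterior Gamma(11, 15)
obs 5: x=0 → posterior Gamma(11, 16)
obs 6: x=5 → posterior Gamma(16, 17)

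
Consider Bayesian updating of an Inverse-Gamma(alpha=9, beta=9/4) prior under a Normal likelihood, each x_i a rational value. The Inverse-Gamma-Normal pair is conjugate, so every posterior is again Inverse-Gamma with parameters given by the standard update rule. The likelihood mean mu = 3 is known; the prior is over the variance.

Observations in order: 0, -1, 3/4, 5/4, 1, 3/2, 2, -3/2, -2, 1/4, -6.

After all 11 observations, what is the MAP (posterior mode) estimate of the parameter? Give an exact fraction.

2859/496

obs 1: x=0 → posterior Inverse-Gamma(19/2, 27/4)
obs 2: x=-1 → posterior Inverse-Gamma(10, 59/4)
obs 3: x=3/4 → posterior Inverse-Gamma(21/2, 553/32)
obs 4: x=5/4 → posterior Inverse-Gamma(11, 301/16)
obs 5: x=1 → posterior Inverse-Gamma(23/2, 333/16)
obs 6: x=3/2 → posterior Inverse-Gamma(12, 351/16)
obs 7: x=2 → posterior Inverse-Gamma(25/2, 359/16)
obs 8: x=-3/2 → posterior Inverse-Gamma(13, 521/16)
obs 9: x=-2 → posterior Inverse-Gamma(27/2, 721/16)
obs 10: x=1/4 → posterior Inverse-Gamma(14, 1563/32)
obs 11: x=-6 → posterior Inverse-Gamma(29/2, 2859/32)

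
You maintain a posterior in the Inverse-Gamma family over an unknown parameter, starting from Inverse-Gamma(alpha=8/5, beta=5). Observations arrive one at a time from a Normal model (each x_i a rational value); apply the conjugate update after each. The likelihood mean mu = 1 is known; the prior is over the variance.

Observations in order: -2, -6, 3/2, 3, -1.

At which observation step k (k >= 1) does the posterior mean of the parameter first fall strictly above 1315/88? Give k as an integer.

k = 2

obs 1: x=-2 → posterior Inverse-Gamma(21/10, 19/2)
obs 2: x=-6 → posterior Inverse-Gamma(13/5, 34)
obs 3: x=3/2 → posterior Inverse-Gamma(31/10, 273/8)
obs 4: x=3 → posterior Inverse-Gamma(18/5, 289/8)
obs 5: x=-1 → posterior Inverse-Gamma(41/10, 305/8)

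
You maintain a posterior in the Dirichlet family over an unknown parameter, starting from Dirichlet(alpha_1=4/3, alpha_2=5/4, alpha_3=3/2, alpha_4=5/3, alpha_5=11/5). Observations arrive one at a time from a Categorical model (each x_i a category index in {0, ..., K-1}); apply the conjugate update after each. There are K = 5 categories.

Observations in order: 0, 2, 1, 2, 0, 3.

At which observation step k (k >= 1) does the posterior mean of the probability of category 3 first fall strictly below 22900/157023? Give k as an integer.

k = 4

obs 1: x=0 → posterior Dirichlet(7/3, 5/4, 3/2, 5/3, 11/5)
obs 2: x=2 → posterior Dirichlet(7/3, 5/4, 5/2, 5/3, 11/5)
obs 3: x=1 → posterior Dirichlet(7/3, 9/4, 5/2, 5/3, 11/5)
obs 4: x=2 → posterior Dirichlet(7/3, 9/4, 7/2, 5/3, 11/5)
obs 5: x=0 → posterior Dirichlet(10/3, 9/4, 7/2, 5/3, 11/5)
obs 6: x=3 → posterior Dirichlet(10/3, 9/4, 7/2, 8/3, 11/5)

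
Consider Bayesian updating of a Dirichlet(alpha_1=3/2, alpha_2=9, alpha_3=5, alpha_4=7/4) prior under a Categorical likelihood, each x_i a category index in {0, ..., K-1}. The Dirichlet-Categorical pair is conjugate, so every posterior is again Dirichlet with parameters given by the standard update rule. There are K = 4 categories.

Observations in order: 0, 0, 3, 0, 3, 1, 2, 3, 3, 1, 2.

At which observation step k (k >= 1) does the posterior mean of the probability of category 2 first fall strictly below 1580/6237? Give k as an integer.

k = 3

obs 1: x=0 → posterior Dirichlet(5/2, 9, 5, 7/4)
obs 2: x=0 → posterior Dirichlet(7/2, 9, 5, 7/4)
obs 3: x=3 → posterior Dirichlet(7/2, 9, 5, 11/4)
obs 4: x=0 → posterior Dirichlet(9/2, 9, 5, 11/4)
obs 5: x=3 → posterior Dirichlet(9/2, 9, 5, 15/4)
obs 6: x=1 → posterior Dirichlet(9/2, 10, 5, 15/4)
obs 7: x=2 → posterior Dirichlet(9/2, 10, 6, 15/4)
obs 8: x=3 → posterior Dirichlet(9/2, 10, 6, 19/4)
obs 9: x=3 → posterior Dirichlet(9/2, 10, 6, 23/4)
obs 10: x=1 → posterior Dirichlet(9/2, 11, 6, 23/4)
obs 11: x=2 → posterior Dirichlet(9/2, 11, 7, 23/4)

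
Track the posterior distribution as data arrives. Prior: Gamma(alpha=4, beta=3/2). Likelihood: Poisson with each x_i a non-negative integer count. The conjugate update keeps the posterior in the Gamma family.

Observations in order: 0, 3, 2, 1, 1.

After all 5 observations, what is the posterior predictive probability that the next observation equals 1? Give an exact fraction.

39427528668814/129746337890625

obs 1: x=0 → posterior Gamma(4, 5/2)
obs 2: x=3 → posterior Gamma(7, 7/2)
obs 3: x=2 → posterior Gamma(9, 9/2)
obs 4: x=1 → posterior Gamma(10, 11/2)
obs 5: x=1 → posterior Gamma(11, 13/2)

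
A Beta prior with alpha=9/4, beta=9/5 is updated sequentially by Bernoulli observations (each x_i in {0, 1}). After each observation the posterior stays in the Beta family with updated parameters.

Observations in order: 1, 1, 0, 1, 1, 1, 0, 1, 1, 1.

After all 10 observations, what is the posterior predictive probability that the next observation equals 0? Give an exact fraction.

obs 1: x=1 → posterior Beta(13/4, 9/5)
obs 2: x=1 → posterior Beta(17/4, 9/5)
obs 3: x=0 → posterior Beta(17/4, 14/5)
obs 4: x=1 → posterior Beta(21/4, 14/5)
obs 5: x=1 → posterior Beta(25/4, 14/5)
obs 6: x=1 → posterior Beta(29/4, 14/5)
obs 7: x=0 → posterior Beta(29/4, 19/5)
obs 8: x=1 → posterior Beta(33/4, 19/5)
obs 9: x=1 → posterior Beta(37/4, 19/5)
obs 10: x=1 → posterior Beta(41/4, 19/5)

76/281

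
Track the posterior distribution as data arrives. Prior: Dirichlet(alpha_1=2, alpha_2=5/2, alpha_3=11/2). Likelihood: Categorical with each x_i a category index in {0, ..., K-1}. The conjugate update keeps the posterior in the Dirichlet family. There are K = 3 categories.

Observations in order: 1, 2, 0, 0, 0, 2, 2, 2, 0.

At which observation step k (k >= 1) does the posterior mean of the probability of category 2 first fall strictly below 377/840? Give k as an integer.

k = 5

obs 1: x=1 → posterior Dirichlet(2, 7/2, 11/2)
obs 2: x=2 → posterior Dirichlet(2, 7/2, 13/2)
obs 3: x=0 → posterior Dirichlet(3, 7/2, 13/2)
obs 4: x=0 → posterior Dirichlet(4, 7/2, 13/2)
obs 5: x=0 → posterior Dirichlet(5, 7/2, 13/2)
obs 6: x=2 → posterior Dirichlet(5, 7/2, 15/2)
obs 7: x=2 → posterior Dirichlet(5, 7/2, 17/2)
obs 8: x=2 → posterior Dirichlet(5, 7/2, 19/2)
obs 9: x=0 → posterior Dirichlet(6, 7/2, 19/2)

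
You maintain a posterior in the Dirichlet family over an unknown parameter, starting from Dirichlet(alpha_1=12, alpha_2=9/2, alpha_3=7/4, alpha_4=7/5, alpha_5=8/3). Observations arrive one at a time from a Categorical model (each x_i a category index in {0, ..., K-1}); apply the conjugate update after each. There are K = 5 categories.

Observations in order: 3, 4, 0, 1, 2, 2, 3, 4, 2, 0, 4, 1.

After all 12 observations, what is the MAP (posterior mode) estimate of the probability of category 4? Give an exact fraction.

obs 1: x=3 → posterior Dirichlet(12, 9/2, 7/4, 12/5, 8/3)
obs 2: x=4 → posterior Dirichlet(12, 9/2, 7/4, 12/5, 11/3)
obs 3: x=0 → posterior Dirichlet(13, 9/2, 7/4, 12/5, 11/3)
obs 4: x=1 → posterior Dirichlet(13, 11/2, 7/4, 12/5, 11/3)
obs 5: x=2 → posterior Dirichlet(13, 11/2, 11/4, 12/5, 11/3)
obs 6: x=2 → posterior Dirichlet(13, 11/2, 15/4, 12/5, 11/3)
obs 7: x=3 → posterior Dirichlet(13, 11/2, 15/4, 17/5, 11/3)
obs 8: x=4 → posterior Dirichlet(13, 11/2, 15/4, 17/5, 14/3)
obs 9: x=2 → posterior Dirichlet(13, 11/2, 19/4, 17/5, 14/3)
obs 10: x=0 → posterior Dirichlet(14, 11/2, 19/4, 17/5, 14/3)
obs 11: x=4 → posterior Dirichlet(14, 11/2, 19/4, 17/5, 17/3)
obs 12: x=1 → posterior Dirichlet(14, 13/2, 19/4, 17/5, 17/3)

280/1759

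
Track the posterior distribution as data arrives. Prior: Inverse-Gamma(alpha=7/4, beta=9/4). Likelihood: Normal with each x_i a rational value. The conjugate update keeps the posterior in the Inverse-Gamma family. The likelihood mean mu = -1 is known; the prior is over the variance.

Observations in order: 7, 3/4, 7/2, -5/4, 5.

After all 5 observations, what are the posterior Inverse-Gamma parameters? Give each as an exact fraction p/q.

obs 1: x=7 → posterior Inverse-Gamma(9/4, 137/4)
obs 2: x=3/4 → posterior Inverse-Gamma(11/4, 1145/32)
obs 3: x=7/2 → posterior Inverse-Gamma(13/4, 1469/32)
obs 4: x=-5/4 → posterior Inverse-Gamma(15/4, 735/16)
obs 5: x=5 → posterior Inverse-Gamma(17/4, 1023/16)

alpha=17/4, beta=1023/16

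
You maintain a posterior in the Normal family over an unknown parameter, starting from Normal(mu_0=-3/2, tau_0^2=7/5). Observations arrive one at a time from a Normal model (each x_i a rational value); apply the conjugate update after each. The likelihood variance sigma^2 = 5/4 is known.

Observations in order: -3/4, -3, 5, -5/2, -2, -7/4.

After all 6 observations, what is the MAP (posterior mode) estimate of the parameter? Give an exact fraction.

-355/386

obs 1: x=-3/4 → posterior Normal(-117/106, 35/53)
obs 2: x=-3 → posterior Normal(-95/54, 35/81)
obs 3: x=5 → posterior Normal(-5/218, 35/109)
obs 4: x=-5/2 → posterior Normal(-145/274, 35/137)
obs 5: x=-2 → posterior Normal(-257/330, 7/33)
obs 6: x=-7/4 → posterior Normal(-355/386, 35/193)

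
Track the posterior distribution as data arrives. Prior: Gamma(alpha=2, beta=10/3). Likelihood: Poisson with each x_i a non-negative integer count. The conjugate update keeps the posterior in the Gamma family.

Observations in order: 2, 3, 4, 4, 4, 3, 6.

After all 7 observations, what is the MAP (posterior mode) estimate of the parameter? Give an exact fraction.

81/31

obs 1: x=2 → posterior Gamma(4, 13/3)
obs 2: x=3 → posterior Gamma(7, 16/3)
obs 3: x=4 → posterior Gamma(11, 19/3)
obs 4: x=4 → posterior Gamma(15, 22/3)
obs 5: x=4 → posterior Gamma(19, 25/3)
obs 6: x=3 → posterior Gamma(22, 28/3)
obs 7: x=6 → posterior Gamma(28, 31/3)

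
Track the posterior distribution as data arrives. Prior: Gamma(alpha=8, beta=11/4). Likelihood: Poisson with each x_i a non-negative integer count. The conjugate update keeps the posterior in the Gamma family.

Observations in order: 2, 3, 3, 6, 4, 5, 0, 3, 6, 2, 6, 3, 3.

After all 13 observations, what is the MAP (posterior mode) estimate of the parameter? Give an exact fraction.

212/63

obs 1: x=2 → posterior Gamma(10, 15/4)
obs 2: x=3 → posterior Gamma(13, 19/4)
obs 3: x=3 → posterior Gamma(16, 23/4)
obs 4: x=6 → posterior Gamma(22, 27/4)
obs 5: x=4 → posterior Gamma(26, 31/4)
obs 6: x=5 → posterior Gamma(31, 35/4)
obs 7: x=0 → posterior Gamma(31, 39/4)
obs 8: x=3 → posterior Gamma(34, 43/4)
obs 9: x=6 → posterior Gamma(40, 47/4)
obs 10: x=2 → posterior Gamma(42, 51/4)
obs 11: x=6 → posterior Gamma(48, 55/4)
obs 12: x=3 → posterior Gamma(51, 59/4)
obs 13: x=3 → posterior Gamma(54, 63/4)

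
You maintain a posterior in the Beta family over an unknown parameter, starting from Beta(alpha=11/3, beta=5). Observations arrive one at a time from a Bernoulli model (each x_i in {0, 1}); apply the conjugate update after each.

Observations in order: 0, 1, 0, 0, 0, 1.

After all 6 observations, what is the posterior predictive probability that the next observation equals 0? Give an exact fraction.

obs 1: x=0 → posterior Beta(11/3, 6)
obs 2: x=1 → posterior Beta(14/3, 6)
obs 3: x=0 → posterior Beta(14/3, 7)
obs 4: x=0 → posterior Beta(14/3, 8)
obs 5: x=0 → posterior Beta(14/3, 9)
obs 6: x=1 → posterior Beta(17/3, 9)

27/44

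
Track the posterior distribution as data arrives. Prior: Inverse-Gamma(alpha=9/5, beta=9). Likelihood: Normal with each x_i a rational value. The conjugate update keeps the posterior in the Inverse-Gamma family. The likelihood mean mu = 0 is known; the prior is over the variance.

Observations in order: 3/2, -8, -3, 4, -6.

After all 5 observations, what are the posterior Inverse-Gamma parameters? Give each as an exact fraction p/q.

alpha=43/10, beta=581/8

obs 1: x=3/2 → posterior Inverse-Gamma(23/10, 81/8)
obs 2: x=-8 → posterior Inverse-Gamma(14/5, 337/8)
obs 3: x=-3 → posterior Inverse-Gamma(33/10, 373/8)
obs 4: x=4 → posterior Inverse-Gamma(19/5, 437/8)
obs 5: x=-6 → posterior Inverse-Gamma(43/10, 581/8)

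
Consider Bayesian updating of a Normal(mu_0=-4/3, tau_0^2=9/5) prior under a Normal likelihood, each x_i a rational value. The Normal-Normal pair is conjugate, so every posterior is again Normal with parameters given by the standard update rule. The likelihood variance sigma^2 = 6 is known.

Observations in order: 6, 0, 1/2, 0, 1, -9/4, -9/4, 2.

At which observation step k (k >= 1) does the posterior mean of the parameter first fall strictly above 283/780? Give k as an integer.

k = 5

obs 1: x=6 → posterior Normal(14/39, 18/13)
obs 2: x=0 → posterior Normal(7/24, 9/8)
obs 3: x=1/2 → posterior Normal(37/114, 18/19)
obs 4: x=0 → posterior Normal(37/132, 9/11)
obs 5: x=1 → posterior Normal(11/30, 18/25)
obs 6: x=-9/4 → posterior Normal(29/336, 9/14)
obs 7: x=-9/4 → posterior Normal(-13/93, 18/31)
obs 8: x=2 → posterior Normal(5/102, 9/17)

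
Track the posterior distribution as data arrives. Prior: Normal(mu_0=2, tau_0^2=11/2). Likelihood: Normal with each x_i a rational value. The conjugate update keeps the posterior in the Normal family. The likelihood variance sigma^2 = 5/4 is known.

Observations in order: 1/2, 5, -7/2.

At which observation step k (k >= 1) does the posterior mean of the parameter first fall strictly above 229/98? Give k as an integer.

k = 2

obs 1: x=1/2 → posterior Normal(7/9, 55/54)
obs 2: x=5 → posterior Normal(131/49, 55/98)
obs 3: x=-7/2 → posterior Normal(54/71, 55/142)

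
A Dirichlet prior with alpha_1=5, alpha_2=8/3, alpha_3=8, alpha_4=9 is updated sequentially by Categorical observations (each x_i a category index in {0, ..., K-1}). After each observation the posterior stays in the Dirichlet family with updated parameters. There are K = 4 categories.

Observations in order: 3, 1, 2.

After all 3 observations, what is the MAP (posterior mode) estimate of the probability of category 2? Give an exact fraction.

24/71

obs 1: x=3 → posterior Dirichlet(5, 8/3, 8, 10)
obs 2: x=1 → posterior Dirichlet(5, 11/3, 8, 10)
obs 3: x=2 → posterior Dirichlet(5, 11/3, 9, 10)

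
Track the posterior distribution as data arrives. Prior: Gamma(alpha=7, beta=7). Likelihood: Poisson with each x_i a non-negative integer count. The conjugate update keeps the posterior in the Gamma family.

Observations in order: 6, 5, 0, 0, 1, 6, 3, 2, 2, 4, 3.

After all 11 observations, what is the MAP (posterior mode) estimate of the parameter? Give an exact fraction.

19/9

obs 1: x=6 → posterior Gamma(13, 8)
obs 2: x=5 → posterior Gamma(18, 9)
obs 3: x=0 → posterior Gamma(18, 10)
obs 4: x=0 → posterior Gamma(18, 11)
obs 5: x=1 → posterior Gamma(19, 12)
obs 6: x=6 → posterior Gamma(25, 13)
obs 7: x=3 → posterior Gamma(28, 14)
obs 8: x=2 → posterior Gamma(30, 15)
obs 9: x=2 → posterior Gamma(32, 16)
obs 10: x=4 → posterior Gamma(36, 17)
obs 11: x=3 → posterior Gamma(39, 18)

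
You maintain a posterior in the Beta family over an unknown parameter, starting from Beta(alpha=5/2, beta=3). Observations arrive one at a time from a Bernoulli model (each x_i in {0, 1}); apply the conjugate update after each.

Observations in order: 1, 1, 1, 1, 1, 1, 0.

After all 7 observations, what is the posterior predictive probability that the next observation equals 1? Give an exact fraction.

17/25

obs 1: x=1 → posterior Beta(7/2, 3)
obs 2: x=1 → posterior Beta(9/2, 3)
obs 3: x=1 → posterior Beta(11/2, 3)
obs 4: x=1 → posterior Beta(13/2, 3)
obs 5: x=1 → posterior Beta(15/2, 3)
obs 6: x=1 → posterior Beta(17/2, 3)
obs 7: x=0 → posterior Beta(17/2, 4)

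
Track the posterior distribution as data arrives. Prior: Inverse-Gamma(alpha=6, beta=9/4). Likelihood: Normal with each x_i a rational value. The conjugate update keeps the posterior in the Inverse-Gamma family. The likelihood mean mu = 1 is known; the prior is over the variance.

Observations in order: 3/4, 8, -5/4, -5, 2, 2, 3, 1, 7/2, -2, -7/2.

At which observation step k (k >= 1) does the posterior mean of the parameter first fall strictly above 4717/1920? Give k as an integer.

obs 1: x=3/4 → posterior Inverse-Gamma(13/2, 73/32)
obs 2: x=8 → posterior Inverse-Gamma(7, 857/32)
obs 3: x=-5/4 → posterior Inverse-Gamma(15/2, 469/16)
obs 4: x=-5 → posterior Inverse-Gamma(8, 757/16)
obs 5: x=2 → posterior Inverse-Gamma(17/2, 765/16)
obs 6: x=2 → posterior Inverse-Gamma(9, 773/16)
obs 7: x=3 → posterior Inverse-Gamma(19/2, 805/16)
obs 8: x=1 → posterior Inverse-Gamma(10, 805/16)
obs 9: x=7/2 → posterior Inverse-Gamma(21/2, 855/16)
obs 10: x=-2 → posterior Inverse-Gamma(11, 927/16)
obs 11: x=-7/2 → posterior Inverse-Gamma(23/2, 1089/16)

k = 2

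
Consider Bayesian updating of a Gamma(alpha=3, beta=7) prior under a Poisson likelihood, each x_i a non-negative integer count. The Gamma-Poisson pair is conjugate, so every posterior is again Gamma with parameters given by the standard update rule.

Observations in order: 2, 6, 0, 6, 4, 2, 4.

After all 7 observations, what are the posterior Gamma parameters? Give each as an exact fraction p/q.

obs 1: x=2 → posterior Gamma(5, 8)
obs 2: x=6 → posterior Gamma(11, 9)
obs 3: x=0 → posterior Gamma(11, 10)
obs 4: x=6 → posterior Gamma(17, 11)
obs 5: x=4 → posterior Gamma(21, 12)
obs 6: x=2 → posterior Gamma(23, 13)
obs 7: x=4 → posterior Gamma(27, 14)

alpha=27, beta=14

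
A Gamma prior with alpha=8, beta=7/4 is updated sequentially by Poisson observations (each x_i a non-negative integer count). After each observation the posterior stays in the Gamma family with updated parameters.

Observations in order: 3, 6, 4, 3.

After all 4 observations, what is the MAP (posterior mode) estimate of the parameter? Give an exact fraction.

obs 1: x=3 → posterior Gamma(11, 11/4)
obs 2: x=6 → posterior Gamma(17, 15/4)
obs 3: x=4 → posterior Gamma(21, 19/4)
obs 4: x=3 → posterior Gamma(24, 23/4)

4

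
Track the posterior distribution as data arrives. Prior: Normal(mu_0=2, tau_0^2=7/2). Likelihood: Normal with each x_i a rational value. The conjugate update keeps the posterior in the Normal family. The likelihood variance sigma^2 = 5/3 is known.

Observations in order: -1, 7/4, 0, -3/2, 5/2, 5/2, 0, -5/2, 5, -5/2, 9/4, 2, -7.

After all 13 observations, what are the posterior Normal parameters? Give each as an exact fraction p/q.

obs 1: x=-1 → posterior Normal(-1/31, 35/31)
obs 2: x=7/4 → posterior Normal(11/16, 35/52)
obs 3: x=0 → posterior Normal(143/292, 35/73)
obs 4: x=-3/2 → posterior Normal(17/376, 35/94)
obs 5: x=5/2 → posterior Normal(227/460, 7/23)
obs 6: x=5/2 → posterior Normal(437/544, 35/136)
obs 7: x=0 → posterior Normal(437/628, 35/157)
obs 8: x=-5/2 → posterior Normal(227/712, 35/178)
obs 9: x=5 → posterior Normal(647/796, 35/199)
obs 10: x=-5/2 → posterior Normal(437/880, 7/44)
obs 11: x=9/4 → posterior Normal(313/482, 35/241)
obs 12: x=2 → posterior Normal(397/524, 35/262)
obs 13: x=-7 → posterior Normal(103/566, 35/283)

mu_0=103/566, tau_0^2=35/283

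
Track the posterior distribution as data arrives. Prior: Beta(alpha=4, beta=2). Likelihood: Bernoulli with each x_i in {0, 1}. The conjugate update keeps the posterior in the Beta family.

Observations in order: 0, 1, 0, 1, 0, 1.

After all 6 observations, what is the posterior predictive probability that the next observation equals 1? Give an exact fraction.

obs 1: x=0 → posterior Beta(4, 3)
obs 2: x=1 → posterior Beta(5, 3)
obs 3: x=0 → posterior Beta(5, 4)
obs 4: x=1 → posterior Beta(6, 4)
obs 5: x=0 → posterior Beta(6, 5)
obs 6: x=1 → posterior Beta(7, 5)

7/12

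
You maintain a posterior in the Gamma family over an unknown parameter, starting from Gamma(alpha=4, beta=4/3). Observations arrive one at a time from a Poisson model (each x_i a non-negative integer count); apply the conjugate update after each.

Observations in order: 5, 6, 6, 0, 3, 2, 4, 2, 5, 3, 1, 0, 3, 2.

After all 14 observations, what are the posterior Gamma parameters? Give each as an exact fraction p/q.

obs 1: x=5 → posterior Gamma(9, 7/3)
obs 2: x=6 → posterior Gamma(15, 10/3)
obs 3: x=6 → posterior Gamma(21, 13/3)
obs 4: x=0 → posterior Gamma(21, 16/3)
obs 5: x=3 → posterior Gamma(24, 19/3)
obs 6: x=2 → posterior Gamma(26, 22/3)
obs 7: x=4 → posterior Gamma(30, 25/3)
obs 8: x=2 → posterior Gamma(32, 28/3)
obs 9: x=5 → posterior Gamma(37, 31/3)
obs 10: x=3 → posterior Gamma(40, 34/3)
obs 11: x=1 → posterior Gamma(41, 37/3)
obs 12: x=0 → posterior Gamma(41, 40/3)
obs 13: x=3 → posterior Gamma(44, 43/3)
obs 14: x=2 → posterior Gamma(46, 46/3)

alpha=46, beta=46/3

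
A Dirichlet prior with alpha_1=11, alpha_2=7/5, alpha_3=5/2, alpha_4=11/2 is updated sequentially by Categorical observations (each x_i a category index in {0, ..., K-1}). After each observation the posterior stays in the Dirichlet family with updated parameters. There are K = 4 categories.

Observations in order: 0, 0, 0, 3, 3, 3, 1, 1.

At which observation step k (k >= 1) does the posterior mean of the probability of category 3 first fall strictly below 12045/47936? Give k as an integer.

obs 1: x=0 → posterior Dirichlet(12, 7/5, 5/2, 11/2)
obs 2: x=0 → posterior Dirichlet(13, 7/5, 5/2, 11/2)
obs 3: x=0 → posterior Dirichlet(14, 7/5, 5/2, 11/2)
obs 4: x=3 → posterior Dirichlet(14, 7/5, 5/2, 13/2)
obs 5: x=3 → posterior Dirichlet(14, 7/5, 5/2, 15/2)
obs 6: x=3 → posterior Dirichlet(14, 7/5, 5/2, 17/2)
obs 7: x=1 → posterior Dirichlet(14, 12/5, 5/2, 17/2)
obs 8: x=1 → posterior Dirichlet(14, 17/5, 5/2, 17/2)

k = 2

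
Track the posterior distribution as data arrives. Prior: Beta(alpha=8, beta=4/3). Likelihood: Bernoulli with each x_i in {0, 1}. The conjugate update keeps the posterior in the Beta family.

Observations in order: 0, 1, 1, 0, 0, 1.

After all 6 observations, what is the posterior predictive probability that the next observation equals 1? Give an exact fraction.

33/46

obs 1: x=0 → posterior Beta(8, 7/3)
obs 2: x=1 → posterior Beta(9, 7/3)
obs 3: x=1 → posterior Beta(10, 7/3)
obs 4: x=0 → posterior Beta(10, 10/3)
obs 5: x=0 → posterior Beta(10, 13/3)
obs 6: x=1 → posterior Beta(11, 13/3)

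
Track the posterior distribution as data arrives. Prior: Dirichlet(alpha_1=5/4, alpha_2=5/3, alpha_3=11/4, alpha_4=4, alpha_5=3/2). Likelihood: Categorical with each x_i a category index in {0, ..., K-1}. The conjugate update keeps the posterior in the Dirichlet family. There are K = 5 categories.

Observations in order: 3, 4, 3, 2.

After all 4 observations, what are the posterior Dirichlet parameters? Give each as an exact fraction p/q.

alpha_1=5/4, alpha_2=5/3, alpha_3=15/4, alpha_4=6, alpha_5=5/2

obs 1: x=3 → posterior Dirichlet(5/4, 5/3, 11/4, 5, 3/2)
obs 2: x=4 → posterior Dirichlet(5/4, 5/3, 11/4, 5, 5/2)
obs 3: x=3 → posterior Dirichlet(5/4, 5/3, 11/4, 6, 5/2)
obs 4: x=2 → posterior Dirichlet(5/4, 5/3, 15/4, 6, 5/2)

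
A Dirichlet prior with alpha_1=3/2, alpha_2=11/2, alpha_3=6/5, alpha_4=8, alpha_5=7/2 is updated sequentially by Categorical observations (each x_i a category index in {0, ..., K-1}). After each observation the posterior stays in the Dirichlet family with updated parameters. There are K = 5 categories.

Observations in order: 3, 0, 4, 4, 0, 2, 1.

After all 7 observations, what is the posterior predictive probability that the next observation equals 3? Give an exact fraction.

30/89

obs 1: x=3 → posterior Dirichlet(3/2, 11/2, 6/5, 9, 7/2)
obs 2: x=0 → posterior Dirichlet(5/2, 11/2, 6/5, 9, 7/2)
obs 3: x=4 → posterior Dirichlet(5/2, 11/2, 6/5, 9, 9/2)
obs 4: x=4 → posterior Dirichlet(5/2, 11/2, 6/5, 9, 11/2)
obs 5: x=0 → posterior Dirichlet(7/2, 11/2, 6/5, 9, 11/2)
obs 6: x=2 → posterior Dirichlet(7/2, 11/2, 11/5, 9, 11/2)
obs 7: x=1 → posterior Dirichlet(7/2, 13/2, 11/5, 9, 11/2)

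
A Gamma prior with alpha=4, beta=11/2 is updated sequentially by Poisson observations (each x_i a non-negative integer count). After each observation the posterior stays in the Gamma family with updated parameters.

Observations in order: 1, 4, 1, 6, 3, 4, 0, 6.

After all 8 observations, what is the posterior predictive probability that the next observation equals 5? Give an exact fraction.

obs 1: x=1 → posterior Gamma(5, 13/2)
obs 2: x=4 → posterior Gamma(9, 15/2)
obs 3: x=1 → posterior Gamma(10, 17/2)
obs 4: x=6 → posterior Gamma(16, 19/2)
obs 5: x=3 → posterior Gamma(19, 21/2)
obs 6: x=4 → posterior Gamma(23, 23/2)
obs 7: x=0 → posterior Gamma(23, 25/2)
obs 8: x=6 → posterior Gamma(29, 27/2)

84657367515531660436735048263155598875139814656/1816075630094014572464024421543167816955354437789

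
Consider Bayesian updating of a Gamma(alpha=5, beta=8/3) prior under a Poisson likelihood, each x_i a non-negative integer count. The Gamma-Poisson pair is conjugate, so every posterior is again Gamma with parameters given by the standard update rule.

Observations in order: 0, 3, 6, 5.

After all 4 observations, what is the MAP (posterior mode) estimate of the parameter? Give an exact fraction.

obs 1: x=0 → posterior Gamma(5, 11/3)
obs 2: x=3 → posterior Gamma(8, 14/3)
obs 3: x=6 → posterior Gamma(14, 17/3)
obs 4: x=5 → posterior Gamma(19, 20/3)

27/10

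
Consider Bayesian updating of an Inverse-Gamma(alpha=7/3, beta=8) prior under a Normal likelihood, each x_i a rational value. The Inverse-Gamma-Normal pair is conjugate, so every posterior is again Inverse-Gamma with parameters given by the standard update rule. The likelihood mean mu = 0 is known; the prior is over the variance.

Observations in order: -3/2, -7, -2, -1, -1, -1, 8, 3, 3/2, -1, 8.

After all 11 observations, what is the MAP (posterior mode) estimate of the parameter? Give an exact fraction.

1287/106

obs 1: x=-3/2 → posterior Inverse-Gamma(17/6, 73/8)
obs 2: x=-7 → posterior Inverse-Gamma(10/3, 269/8)
obs 3: x=-2 → posterior Inverse-Gamma(23/6, 285/8)
obs 4: x=-1 → posterior Inverse-Gamma(13/3, 289/8)
obs 5: x=-1 → posterior Inverse-Gamma(29/6, 293/8)
obs 6: x=-1 → posterior Inverse-Gamma(16/3, 297/8)
obs 7: x=8 → posterior Inverse-Gamma(35/6, 553/8)
obs 8: x=3 → posterior Inverse-Gamma(19/3, 589/8)
obs 9: x=3/2 → posterior Inverse-Gamma(41/6, 299/4)
obs 10: x=-1 → posterior Inverse-Gamma(22/3, 301/4)
obs 11: x=8 → posterior Inverse-Gamma(47/6, 429/4)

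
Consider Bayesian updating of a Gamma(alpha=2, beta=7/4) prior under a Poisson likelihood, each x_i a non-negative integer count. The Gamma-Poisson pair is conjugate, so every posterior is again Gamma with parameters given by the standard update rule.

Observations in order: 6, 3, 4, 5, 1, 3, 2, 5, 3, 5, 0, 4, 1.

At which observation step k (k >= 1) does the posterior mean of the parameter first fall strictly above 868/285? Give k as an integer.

k = 3

obs 1: x=6 → posterior Gamma(8, 11/4)
obs 2: x=3 → posterior Gamma(11, 15/4)
obs 3: x=4 → posterior Gamma(15, 19/4)
obs 4: x=5 → posterior Gamma(20, 23/4)
obs 5: x=1 → posterior Gamma(21, 27/4)
obs 6: x=3 → posterior Gamma(24, 31/4)
obs 7: x=2 → posterior Gamma(26, 35/4)
obs 8: x=5 → posterior Gamma(31, 39/4)
obs 9: x=3 → posterior Gamma(34, 43/4)
obs 10: x=5 → posterior Gamma(39, 47/4)
obs 11: x=0 → posterior Gamma(39, 51/4)
obs 12: x=4 → posterior Gamma(43, 55/4)
obs 13: x=1 → posterior Gamma(44, 59/4)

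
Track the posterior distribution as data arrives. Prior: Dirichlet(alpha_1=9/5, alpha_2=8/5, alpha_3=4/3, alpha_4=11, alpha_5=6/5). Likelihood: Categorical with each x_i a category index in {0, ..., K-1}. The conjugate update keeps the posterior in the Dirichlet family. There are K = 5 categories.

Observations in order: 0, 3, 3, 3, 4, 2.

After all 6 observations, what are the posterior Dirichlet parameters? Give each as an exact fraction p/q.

alpha_1=14/5, alpha_2=8/5, alpha_3=7/3, alpha_4=14, alpha_5=11/5

obs 1: x=0 → posterior Dirichlet(14/5, 8/5, 4/3, 11, 6/5)
obs 2: x=3 → posterior Dirichlet(14/5, 8/5, 4/3, 12, 6/5)
obs 3: x=3 → posterior Dirichlet(14/5, 8/5, 4/3, 13, 6/5)
obs 4: x=3 → posterior Dirichlet(14/5, 8/5, 4/3, 14, 6/5)
obs 5: x=4 → posterior Dirichlet(14/5, 8/5, 4/3, 14, 11/5)
obs 6: x=2 → posterior Dirichlet(14/5, 8/5, 7/3, 14, 11/5)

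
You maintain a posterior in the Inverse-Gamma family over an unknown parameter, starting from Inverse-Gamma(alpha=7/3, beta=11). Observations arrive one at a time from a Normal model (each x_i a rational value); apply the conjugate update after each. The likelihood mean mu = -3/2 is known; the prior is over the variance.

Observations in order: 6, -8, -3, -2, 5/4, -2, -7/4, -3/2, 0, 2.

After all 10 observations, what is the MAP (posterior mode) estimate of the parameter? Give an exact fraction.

3489/400

obs 1: x=6 → posterior Inverse-Gamma(17/6, 313/8)
obs 2: x=-8 → posterior Inverse-Gamma(10/3, 241/4)
obs 3: x=-3 → posterior Inverse-Gamma(23/6, 491/8)
obs 4: x=-2 → posterior Inverse-Gamma(13/3, 123/2)
obs 5: x=5/4 → posterior Inverse-Gamma(29/6, 2089/32)
obs 6: x=-2 → posterior Inverse-Gamma(16/3, 2093/32)
obs 7: x=-7/4 → posterior Inverse-Gamma(35/6, 1047/16)
obs 8: x=-3/2 → posterior Inverse-Gamma(19/3, 1047/16)
obs 9: x=0 → posterior Inverse-Gamma(41/6, 1065/16)
obs 10: x=2 → posterior Inverse-Gamma(22/3, 1163/16)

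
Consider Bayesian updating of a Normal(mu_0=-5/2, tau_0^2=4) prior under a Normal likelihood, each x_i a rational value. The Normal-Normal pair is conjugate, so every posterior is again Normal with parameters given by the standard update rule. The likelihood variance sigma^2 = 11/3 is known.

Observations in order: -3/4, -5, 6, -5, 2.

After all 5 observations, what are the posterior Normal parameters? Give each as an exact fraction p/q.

obs 1: x=-3/4 → posterior Normal(-73/46, 44/23)
obs 2: x=-5 → posterior Normal(-193/70, 44/35)
obs 3: x=6 → posterior Normal(-49/94, 44/47)
obs 4: x=-5 → posterior Normal(-169/118, 44/59)
obs 5: x=2 → posterior Normal(-121/142, 44/71)

mu_0=-121/142, tau_0^2=44/71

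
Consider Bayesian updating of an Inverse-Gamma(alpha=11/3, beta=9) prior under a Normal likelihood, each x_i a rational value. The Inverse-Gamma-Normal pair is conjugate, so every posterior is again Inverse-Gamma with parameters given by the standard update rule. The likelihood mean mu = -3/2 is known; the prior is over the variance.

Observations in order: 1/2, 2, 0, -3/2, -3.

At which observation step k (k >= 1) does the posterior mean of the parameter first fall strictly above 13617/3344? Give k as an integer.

k = 2

obs 1: x=1/2 → posterior Inverse-Gamma(25/6, 11)
obs 2: x=2 → posterior Inverse-Gamma(14/3, 137/8)
obs 3: x=0 → posterior Inverse-Gamma(31/6, 73/4)
obs 4: x=-3/2 → posterior Inverse-Gamma(17/3, 73/4)
obs 5: x=-3 → posterior Inverse-Gamma(37/6, 155/8)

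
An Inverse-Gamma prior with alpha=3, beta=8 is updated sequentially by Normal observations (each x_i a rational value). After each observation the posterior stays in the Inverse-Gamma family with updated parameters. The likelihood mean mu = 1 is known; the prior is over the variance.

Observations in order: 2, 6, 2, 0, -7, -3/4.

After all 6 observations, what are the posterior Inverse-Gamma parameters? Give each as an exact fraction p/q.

alpha=6, beta=1777/32

obs 1: x=2 → posterior Inverse-Gamma(7/2, 17/2)
obs 2: x=6 → posterior Inverse-Gamma(4, 21)
obs 3: x=2 → posterior Inverse-Gamma(9/2, 43/2)
obs 4: x=0 → posterior Inverse-Gamma(5, 22)
obs 5: x=-7 → posterior Inverse-Gamma(11/2, 54)
obs 6: x=-3/4 → posterior Inverse-Gamma(6, 1777/32)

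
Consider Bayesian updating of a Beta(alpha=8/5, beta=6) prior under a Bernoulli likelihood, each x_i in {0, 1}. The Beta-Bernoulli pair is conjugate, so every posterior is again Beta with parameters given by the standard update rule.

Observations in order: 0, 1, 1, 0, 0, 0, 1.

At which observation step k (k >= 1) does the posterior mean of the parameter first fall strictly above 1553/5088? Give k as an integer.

k = 3

obs 1: x=0 → posterior Beta(8/5, 7)
obs 2: x=1 → posterior Beta(13/5, 7)
obs 3: x=1 → posterior Beta(18/5, 7)
obs 4: x=0 → posterior Beta(18/5, 8)
obs 5: x=0 → posterior Beta(18/5, 9)
obs 6: x=0 → posterior Beta(18/5, 10)
obs 7: x=1 → posterior Beta(23/5, 10)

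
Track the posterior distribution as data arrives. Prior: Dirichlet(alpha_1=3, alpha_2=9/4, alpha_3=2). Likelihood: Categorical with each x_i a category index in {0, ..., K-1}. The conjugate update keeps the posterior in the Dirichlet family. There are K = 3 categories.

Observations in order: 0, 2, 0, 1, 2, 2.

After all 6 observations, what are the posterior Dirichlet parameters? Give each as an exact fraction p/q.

obs 1: x=0 → posterior Dirichlet(4, 9/4, 2)
obs 2: x=2 → posterior Dirichlet(4, 9/4, 3)
obs 3: x=0 → posterior Dirichlet(5, 9/4, 3)
obs 4: x=1 → posterior Dirichlet(5, 13/4, 3)
obs 5: x=2 → posterior Dirichlet(5, 13/4, 4)
obs 6: x=2 → posterior Dirichlet(5, 13/4, 5)

alpha_1=5, alpha_2=13/4, alpha_3=5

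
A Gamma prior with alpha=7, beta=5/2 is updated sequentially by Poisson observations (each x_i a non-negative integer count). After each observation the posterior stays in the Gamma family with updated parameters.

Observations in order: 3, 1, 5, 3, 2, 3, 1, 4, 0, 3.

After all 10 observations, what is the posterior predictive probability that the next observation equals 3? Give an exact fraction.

25951463200613034132402390241622924804687500000000/125236737537878753441860054533045969266612127846243

obs 1: x=3 → posterior Gamma(10, 7/2)
obs 2: x=1 → posterior Gamma(11, 9/2)
obs 3: x=5 → posterior Gamma(16, 11/2)
obs 4: x=3 → posterior Gamma(19, 13/2)
obs 5: x=2 → posterior Gamma(21, 15/2)
obs 6: x=3 → posterior Gamma(24, 17/2)
obs 7: x=1 → posterior Gamma(25, 19/2)
obs 8: x=4 → posterior Gamma(29, 21/2)
obs 9: x=0 → posterior Gamma(29, 23/2)
obs 10: x=3 → posterior Gamma(32, 25/2)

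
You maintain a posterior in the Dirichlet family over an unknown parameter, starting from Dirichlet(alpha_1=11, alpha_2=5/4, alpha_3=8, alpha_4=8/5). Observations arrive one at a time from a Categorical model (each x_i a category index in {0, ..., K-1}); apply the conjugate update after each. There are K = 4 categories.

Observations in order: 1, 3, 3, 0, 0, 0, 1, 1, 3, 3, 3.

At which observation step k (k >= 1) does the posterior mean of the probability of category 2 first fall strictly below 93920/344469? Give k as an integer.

obs 1: x=1 → posterior Dirichlet(11, 9/4, 8, 8/5)
obs 2: x=3 → posterior Dirichlet(11, 9/4, 8, 13/5)
obs 3: x=3 → posterior Dirichlet(11, 9/4, 8, 18/5)
obs 4: x=0 → posterior Dirichlet(12, 9/4, 8, 18/5)
obs 5: x=0 → posterior Dirichlet(13, 9/4, 8, 18/5)
obs 6: x=0 → posterior Dirichlet(14, 9/4, 8, 18/5)
obs 7: x=1 → posterior Dirichlet(14, 13/4, 8, 18/5)
obs 8: x=1 → posterior Dirichlet(14, 17/4, 8, 18/5)
obs 9: x=3 → posterior Dirichlet(14, 17/4, 8, 23/5)
obs 10: x=3 → posterior Dirichlet(14, 17/4, 8, 28/5)
obs 11: x=3 → posterior Dirichlet(14, 17/4, 8, 33/5)

k = 8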